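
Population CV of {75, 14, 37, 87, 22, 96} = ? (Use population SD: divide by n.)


Mean = 55.1667
SD = 32.1425
CV = (32.1425/55.1667)*100 = 58.2643%

CV = 58.2643%


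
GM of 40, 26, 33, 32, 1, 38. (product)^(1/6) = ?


Product = 40 × 26 × 33 × 32 × 1 × 38 = 41733120
GM = 41733120^(1/6) = 18.6243

GM = 18.6243


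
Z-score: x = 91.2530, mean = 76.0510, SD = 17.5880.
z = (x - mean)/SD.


z = (91.2530 - 76.0510)/17.5880
= 15.2020/17.5880
= 0.8643

z = 0.8643


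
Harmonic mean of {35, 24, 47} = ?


Sum of reciprocals = 1/35 + 1/24 + 1/47 = 0.091515
HM = 3/0.091515 = 32.7816

HM = 32.7816


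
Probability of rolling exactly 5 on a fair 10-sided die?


Favorable outcomes (roll = 5): 1
Total outcomes = 10
P = 1/10 = 0.1000

P = 0.1000


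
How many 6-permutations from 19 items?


P(19,6) = 19!/13!
= 121645100408832000/6227020800
= 19535040

P(19,6) = 19535040


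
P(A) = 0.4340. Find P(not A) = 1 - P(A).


P(not A) = 1 - 0.4340 = 0.5660

P(not A) = 0.5660


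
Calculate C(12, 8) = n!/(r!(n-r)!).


C(12,8) = 12!/(8! × 4!)
= 479001600/(40320 × 24)
= 495

C(12,8) = 495


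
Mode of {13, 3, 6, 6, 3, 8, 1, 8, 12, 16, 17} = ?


Frequencies: 1:1, 3:2, 6:2, 8:2, 12:1, 13:1, 16:1, 17:1
Max frequency = 2
Mode = 3, 6, 8

Mode = 3, 6, 8


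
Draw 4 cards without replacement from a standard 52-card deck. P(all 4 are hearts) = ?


P(all hearts) = (13/52) × (12/51) × (11/50) × (10/49)
= 0.0026

P = 0.0026


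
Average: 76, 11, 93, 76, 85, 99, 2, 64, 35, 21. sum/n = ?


Sum = 76 + 11 + 93 + 76 + 85 + 99 + 2 + 64 + 35 + 21 = 562
n = 10
Mean = 562/10 = 56.2000

Mean = 56.2000


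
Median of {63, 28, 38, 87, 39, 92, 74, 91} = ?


Sorted: 28, 38, 39, 63, 74, 87, 91, 92
n = 8 (even)
Middle values: 63 and 74
Median = (63+74)/2 = 68.5000

Median = 68.5000


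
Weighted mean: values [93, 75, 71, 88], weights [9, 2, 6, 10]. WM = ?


Numerator = 93*9 + 75*2 + 71*6 + 88*10 = 2293
Denominator = 9 + 2 + 6 + 10 = 27
WM = 2293/27 = 84.9259

WM = 84.9259


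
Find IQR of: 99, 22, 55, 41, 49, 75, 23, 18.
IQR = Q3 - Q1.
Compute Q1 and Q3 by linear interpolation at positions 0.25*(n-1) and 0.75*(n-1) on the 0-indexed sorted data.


Sorted: 18, 22, 23, 41, 49, 55, 75, 99
Q1 (25th %ile) = 22.7500
Q3 (75th %ile) = 60.0000
IQR = 60.0000 - 22.7500 = 37.2500

IQR = 37.2500


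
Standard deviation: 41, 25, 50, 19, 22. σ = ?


Mean = 31.4000
Variance = 144.2400
SD = sqrt(144.2400) = 12.0100

SD = 12.0100


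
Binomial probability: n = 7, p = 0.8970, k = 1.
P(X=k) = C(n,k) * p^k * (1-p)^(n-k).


C(7,1) = 7
p^1 = 0.897000
(1-p)^6 = 1.194052e-06
P = 7 * 0.897000 * 1.194052e-06 = 7.4975e-06

P(X=1) = 7.4975e-06


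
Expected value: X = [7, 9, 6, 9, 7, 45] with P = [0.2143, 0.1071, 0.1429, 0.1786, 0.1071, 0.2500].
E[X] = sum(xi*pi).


E[X] = 7*0.2143 + 9*0.1071 + 6*0.1429 + 9*0.1786 + 7*0.1071 + 45*0.2500
= 1.5001 + 0.9639 + 0.8574 + 1.6074 + 0.7497 + 11.2500
= 16.9285

E[X] = 16.9285


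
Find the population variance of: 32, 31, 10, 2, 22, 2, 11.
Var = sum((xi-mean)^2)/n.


Mean = 15.7143
Squared deviations: 265.2245, 233.6531, 32.6531, 188.0816, 39.5102, 188.0816, 22.2245
Sum = 969.4286
Variance = 969.4286/7 = 138.4898

Variance = 138.4898


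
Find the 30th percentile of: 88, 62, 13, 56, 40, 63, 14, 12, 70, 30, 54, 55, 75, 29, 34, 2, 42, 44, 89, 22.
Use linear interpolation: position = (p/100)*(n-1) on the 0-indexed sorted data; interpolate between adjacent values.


Sorted: 2, 12, 13, 14, 22, 29, 30, 34, 40, 42, 44, 54, 55, 56, 62, 63, 70, 75, 88, 89
n = 20
Index = 30/100 * 19 = 5.7000
Lower = data[5] = 29, Upper = data[6] = 30
P30 = 29 + 0.7000*(1) = 29.7000

P30 = 29.7000


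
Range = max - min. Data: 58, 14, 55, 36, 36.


Max = 58, Min = 14
Range = 58 - 14 = 44

Range = 44


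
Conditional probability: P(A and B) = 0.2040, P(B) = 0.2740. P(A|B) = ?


P(A|B) = 0.2040/0.2740 = 0.7445

P(A|B) = 0.7445


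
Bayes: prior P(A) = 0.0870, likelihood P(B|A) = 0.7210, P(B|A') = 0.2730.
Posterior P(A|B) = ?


P(B) = P(B|A)*P(A) + P(B|A')*P(A')
= 0.7210*0.0870 + 0.2730*0.9130
= 0.062727 + 0.249249 = 0.311976
P(A|B) = 0.062727/0.311976 = 0.2011

P(A|B) = 0.2011


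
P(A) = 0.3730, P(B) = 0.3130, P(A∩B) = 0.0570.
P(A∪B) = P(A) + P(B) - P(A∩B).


P(A∪B) = 0.3730 + 0.3130 - 0.0570
= 0.6860 - 0.0570
= 0.6290

P(A∪B) = 0.6290


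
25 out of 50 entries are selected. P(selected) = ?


P = 25/50 = 0.5000

P = 0.5000


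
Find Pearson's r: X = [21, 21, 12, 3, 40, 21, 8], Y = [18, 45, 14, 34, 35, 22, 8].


Mean X = 18.0000, Mean Y = 25.1429
SD X = 11.161157, SD Y = 12.240782
Cov = 50.142857
r = 50.142857/(11.161157*12.240782) = 0.3670

r = 0.3670


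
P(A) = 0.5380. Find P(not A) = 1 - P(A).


P(not A) = 1 - 0.5380 = 0.4620

P(not A) = 0.4620


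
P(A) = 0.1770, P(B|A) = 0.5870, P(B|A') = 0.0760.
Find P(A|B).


P(B) = P(B|A)*P(A) + P(B|A')*P(A')
= 0.5870*0.1770 + 0.0760*0.8230
= 0.103899 + 0.062548 = 0.166447
P(A|B) = 0.103899/0.166447 = 0.6242

P(A|B) = 0.6242


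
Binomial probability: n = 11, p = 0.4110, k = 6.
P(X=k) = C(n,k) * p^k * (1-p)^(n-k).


C(11,6) = 462
p^6 = 0.004820
(1-p)^5 = 0.070889
P = 462 * 0.004820 * 0.070889 = 0.1579

P(X=6) = 0.1579


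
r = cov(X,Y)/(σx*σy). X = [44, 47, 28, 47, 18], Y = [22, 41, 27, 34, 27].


Mean X = 36.8000, Mean Y = 30.2000
SD X = 11.754148, SD Y = 6.615134
Cov = 35.640000
r = 35.640000/(11.754148*6.615134) = 0.4584

r = 0.4584


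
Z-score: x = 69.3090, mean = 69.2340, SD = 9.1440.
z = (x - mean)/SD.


z = (69.3090 - 69.2340)/9.1440
= 0.0750/9.1440
= 0.0082

z = 0.0082


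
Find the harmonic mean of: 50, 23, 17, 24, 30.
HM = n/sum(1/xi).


Sum of reciprocals = 1/50 + 1/23 + 1/17 + 1/24 + 1/30 = 0.197302
HM = 5/0.197302 = 25.3419

HM = 25.3419


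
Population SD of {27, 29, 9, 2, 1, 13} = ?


Mean = 13.5000
Variance = 121.9167
SD = sqrt(121.9167) = 11.0416

SD = 11.0416


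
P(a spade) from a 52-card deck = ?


13 spades in 52 cards
P = 13/52 = 0.2500

P = 0.2500


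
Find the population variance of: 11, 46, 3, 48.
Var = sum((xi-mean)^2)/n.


Mean = 27.0000
Squared deviations: 256.0000, 361.0000, 576.0000, 441.0000
Sum = 1634.0000
Variance = 1634.0000/4 = 408.5000

Variance = 408.5000


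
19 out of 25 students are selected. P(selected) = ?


P = 19/25 = 0.7600

P = 0.7600


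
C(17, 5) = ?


C(17,5) = 17!/(5! × 12!)
= 355687428096000/(120 × 479001600)
= 6188

C(17,5) = 6188


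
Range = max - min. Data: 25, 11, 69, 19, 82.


Max = 82, Min = 11
Range = 82 - 11 = 71

Range = 71


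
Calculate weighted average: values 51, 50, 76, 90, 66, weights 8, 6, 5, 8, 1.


Numerator = 51*8 + 50*6 + 76*5 + 90*8 + 66*1 = 1874
Denominator = 8 + 6 + 5 + 8 + 1 = 28
WM = 1874/28 = 66.9286

WM = 66.9286


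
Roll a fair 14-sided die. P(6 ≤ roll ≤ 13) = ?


Favorable outcomes (6 ≤ roll ≤ 13): 8
Total outcomes = 14
P = 8/14 = 0.5714

P = 0.5714


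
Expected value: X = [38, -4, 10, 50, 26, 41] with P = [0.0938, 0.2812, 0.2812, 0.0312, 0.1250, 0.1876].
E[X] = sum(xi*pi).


E[X] = 38*0.0938 - 4*0.2812 + 10*0.2812 + 50*0.0312 + 26*0.1250 + 41*0.1876
= 3.5644 - 1.1248 + 2.8120 + 1.5600 + 3.2500 + 7.6916
= 17.7532

E[X] = 17.7532


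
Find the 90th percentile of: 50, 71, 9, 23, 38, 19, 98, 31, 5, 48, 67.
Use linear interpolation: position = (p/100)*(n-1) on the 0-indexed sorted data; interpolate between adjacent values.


Sorted: 5, 9, 19, 23, 31, 38, 48, 50, 67, 71, 98
n = 11
Index = 90/100 * 10 = 9.0000
Lower = data[9] = 71, Upper = data[10] = 98
P90 = 71 + 0*(27) = 71.0000

P90 = 71.0000


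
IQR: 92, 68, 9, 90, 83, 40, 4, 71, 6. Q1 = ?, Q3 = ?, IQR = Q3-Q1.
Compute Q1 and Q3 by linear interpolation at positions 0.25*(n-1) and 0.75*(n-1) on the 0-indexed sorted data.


Sorted: 4, 6, 9, 40, 68, 71, 83, 90, 92
Q1 (25th %ile) = 9.0000
Q3 (75th %ile) = 83.0000
IQR = 83.0000 - 9.0000 = 74.0000

IQR = 74.0000


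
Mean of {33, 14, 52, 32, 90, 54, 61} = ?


Sum = 33 + 14 + 52 + 32 + 90 + 54 + 61 = 336
n = 7
Mean = 336/7 = 48.0000

Mean = 48.0000


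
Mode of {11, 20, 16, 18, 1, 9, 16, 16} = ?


Frequencies: 1:1, 9:1, 11:1, 16:3, 18:1, 20:1
Max frequency = 3
Mode = 16

Mode = 16


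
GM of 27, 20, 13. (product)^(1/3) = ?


Product = 27 × 20 × 13 = 7020
GM = 7020^(1/3) = 19.1475

GM = 19.1475


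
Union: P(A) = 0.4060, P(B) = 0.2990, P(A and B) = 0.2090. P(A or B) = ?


P(A∪B) = 0.4060 + 0.2990 - 0.2090
= 0.7050 - 0.2090
= 0.4960

P(A∪B) = 0.4960


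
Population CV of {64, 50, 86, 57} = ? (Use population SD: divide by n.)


Mean = 64.2500
SD = 13.4977
CV = (13.4977/64.2500)*100 = 21.0081%

CV = 21.0081%


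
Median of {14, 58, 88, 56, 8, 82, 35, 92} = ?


Sorted: 8, 14, 35, 56, 58, 82, 88, 92
n = 8 (even)
Middle values: 56 and 58
Median = (56+58)/2 = 57.0000

Median = 57.0000


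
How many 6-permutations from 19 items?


P(19,6) = 19!/13!
= 121645100408832000/6227020800
= 19535040

P(19,6) = 19535040


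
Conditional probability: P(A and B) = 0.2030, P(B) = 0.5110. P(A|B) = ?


P(A|B) = 0.2030/0.5110 = 0.3973

P(A|B) = 0.3973


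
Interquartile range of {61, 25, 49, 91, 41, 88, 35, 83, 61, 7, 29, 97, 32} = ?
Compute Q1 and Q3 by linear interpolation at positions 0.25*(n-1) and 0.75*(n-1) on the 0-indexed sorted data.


Sorted: 7, 25, 29, 32, 35, 41, 49, 61, 61, 83, 88, 91, 97
Q1 (25th %ile) = 32.0000
Q3 (75th %ile) = 83.0000
IQR = 83.0000 - 32.0000 = 51.0000

IQR = 51.0000


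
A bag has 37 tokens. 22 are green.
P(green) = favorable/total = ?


P = 22/37 = 0.5946

P = 0.5946


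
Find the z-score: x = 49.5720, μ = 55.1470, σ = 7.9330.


z = (49.5720 - 55.1470)/7.9330
= -5.5750/7.9330
= -0.7028

z = -0.7028


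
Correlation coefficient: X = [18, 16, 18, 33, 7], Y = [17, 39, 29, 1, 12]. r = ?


Mean X = 18.4000, Mean Y = 19.6000
SD X = 8.357033, SD Y = 13.230268
Cov = -46.840000
r = -46.840000/(8.357033*13.230268) = -0.4236

r = -0.4236


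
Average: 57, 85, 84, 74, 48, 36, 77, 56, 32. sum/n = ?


Sum = 57 + 85 + 84 + 74 + 48 + 36 + 77 + 56 + 32 = 549
n = 9
Mean = 549/9 = 61.0000

Mean = 61.0000


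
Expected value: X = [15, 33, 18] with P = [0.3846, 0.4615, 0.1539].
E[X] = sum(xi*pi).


E[X] = 15*0.3846 + 33*0.4615 + 18*0.1539
= 5.7690 + 15.2295 + 2.7702
= 23.7687

E[X] = 23.7687


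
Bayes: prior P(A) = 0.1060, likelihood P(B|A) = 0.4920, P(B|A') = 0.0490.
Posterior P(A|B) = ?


P(B) = P(B|A)*P(A) + P(B|A')*P(A')
= 0.4920*0.1060 + 0.0490*0.8940
= 0.052152 + 0.043806 = 0.095958
P(A|B) = 0.052152/0.095958 = 0.5435

P(A|B) = 0.5435


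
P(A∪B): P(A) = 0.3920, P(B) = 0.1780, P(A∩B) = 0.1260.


P(A∪B) = 0.3920 + 0.1780 - 0.1260
= 0.5700 - 0.1260
= 0.4440

P(A∪B) = 0.4440


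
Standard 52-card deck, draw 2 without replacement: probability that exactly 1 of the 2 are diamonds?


Hypergeometric: P(X=1) = C(13,1)·C(39,1) / C(52,2)
= 13 × 39 / 1326
= 507/1326 = 0.3824

P = 0.3824


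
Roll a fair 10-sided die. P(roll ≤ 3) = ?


Favorable outcomes (roll ≤ 3): 3
Total outcomes = 10
P = 3/10 = 0.3000

P = 0.3000


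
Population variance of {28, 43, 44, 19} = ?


Mean = 33.5000
Squared deviations: 30.2500, 90.2500, 110.2500, 210.2500
Sum = 441.0000
Variance = 441.0000/4 = 110.2500

Variance = 110.2500


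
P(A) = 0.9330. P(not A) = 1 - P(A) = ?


P(not A) = 1 - 0.9330 = 0.0670

P(not A) = 0.0670


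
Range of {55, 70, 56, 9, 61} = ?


Max = 70, Min = 9
Range = 70 - 9 = 61

Range = 61


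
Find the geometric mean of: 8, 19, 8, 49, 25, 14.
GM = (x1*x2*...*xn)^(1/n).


Product = 8 × 19 × 8 × 49 × 25 × 14 = 20854400
GM = 20854400^(1/6) = 16.5908

GM = 16.5908


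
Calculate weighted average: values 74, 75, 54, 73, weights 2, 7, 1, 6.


Numerator = 74*2 + 75*7 + 54*1 + 73*6 = 1165
Denominator = 2 + 7 + 1 + 6 = 16
WM = 1165/16 = 72.8125

WM = 72.8125


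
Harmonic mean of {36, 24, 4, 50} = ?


Sum of reciprocals = 1/36 + 1/24 + 1/4 + 1/50 = 0.339444
HM = 4/0.339444 = 11.7840

HM = 11.7840


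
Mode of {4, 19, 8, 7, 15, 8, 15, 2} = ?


Frequencies: 2:1, 4:1, 7:1, 8:2, 15:2, 19:1
Max frequency = 2
Mode = 8, 15

Mode = 8, 15


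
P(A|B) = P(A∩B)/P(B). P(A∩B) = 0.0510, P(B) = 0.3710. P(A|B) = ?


P(A|B) = 0.0510/0.3710 = 0.1375

P(A|B) = 0.1375


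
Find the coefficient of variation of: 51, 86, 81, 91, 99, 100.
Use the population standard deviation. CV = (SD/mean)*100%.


Mean = 84.6667
SD = 16.4789
CV = (16.4789/84.6667)*100 = 19.4633%

CV = 19.4633%


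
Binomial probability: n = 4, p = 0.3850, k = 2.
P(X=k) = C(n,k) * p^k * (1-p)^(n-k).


C(4,2) = 6
p^2 = 0.148225
(1-p)^2 = 0.378225
P = 6 * 0.148225 * 0.378225 = 0.3364

P(X=2) = 0.3364


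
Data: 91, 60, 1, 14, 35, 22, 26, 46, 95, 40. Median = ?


Sorted: 1, 14, 22, 26, 35, 40, 46, 60, 91, 95
n = 10 (even)
Middle values: 35 and 40
Median = (35+40)/2 = 37.5000

Median = 37.5000


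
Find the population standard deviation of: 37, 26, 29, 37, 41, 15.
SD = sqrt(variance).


Mean = 30.8333
Variance = 76.1389
SD = sqrt(76.1389) = 8.7258

SD = 8.7258


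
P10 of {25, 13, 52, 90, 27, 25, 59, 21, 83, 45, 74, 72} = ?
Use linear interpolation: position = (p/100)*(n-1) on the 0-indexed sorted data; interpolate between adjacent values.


Sorted: 13, 21, 25, 25, 27, 45, 52, 59, 72, 74, 83, 90
n = 12
Index = 10/100 * 11 = 1.1000
Lower = data[1] = 21, Upper = data[2] = 25
P10 = 21 + 0.1000*(4) = 21.4000

P10 = 21.4000


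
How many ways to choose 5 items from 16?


C(16,5) = 16!/(5! × 11!)
= 20922789888000/(120 × 39916800)
= 4368

C(16,5) = 4368


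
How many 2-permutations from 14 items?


P(14,2) = 14!/12!
= 87178291200/479001600
= 182

P(14,2) = 182


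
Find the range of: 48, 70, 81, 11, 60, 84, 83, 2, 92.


Max = 92, Min = 2
Range = 92 - 2 = 90

Range = 90


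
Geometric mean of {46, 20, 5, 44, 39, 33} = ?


Product = 46 × 20 × 5 × 44 × 39 × 33 = 260488800
GM = 260488800^(1/6) = 25.2715

GM = 25.2715


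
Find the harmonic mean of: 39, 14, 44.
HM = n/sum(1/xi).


Sum of reciprocals = 1/39 + 1/14 + 1/44 = 0.119797
HM = 3/0.119797 = 25.0424

HM = 25.0424


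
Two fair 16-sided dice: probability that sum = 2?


Total outcomes = 16×16 = 256
Favorable (sum = 2): 1
P = 1/256 = 0.0039

P = 0.0039


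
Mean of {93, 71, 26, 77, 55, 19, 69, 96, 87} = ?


Sum = 93 + 71 + 26 + 77 + 55 + 19 + 69 + 96 + 87 = 593
n = 9
Mean = 593/9 = 65.8889

Mean = 65.8889


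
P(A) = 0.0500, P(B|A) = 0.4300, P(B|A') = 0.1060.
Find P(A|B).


P(B) = P(B|A)*P(A) + P(B|A')*P(A')
= 0.4300*0.0500 + 0.1060*0.9500
= 0.021500 + 0.100700 = 0.122200
P(A|B) = 0.021500/0.122200 = 0.1759

P(A|B) = 0.1759


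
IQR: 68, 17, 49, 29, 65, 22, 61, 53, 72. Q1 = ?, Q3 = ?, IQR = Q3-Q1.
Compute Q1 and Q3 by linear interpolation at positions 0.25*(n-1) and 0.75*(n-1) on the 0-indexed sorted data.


Sorted: 17, 22, 29, 49, 53, 61, 65, 68, 72
Q1 (25th %ile) = 29.0000
Q3 (75th %ile) = 65.0000
IQR = 65.0000 - 29.0000 = 36.0000

IQR = 36.0000


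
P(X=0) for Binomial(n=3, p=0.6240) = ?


C(3,0) = 1
p^0 = 1.000000
(1-p)^3 = 0.053157
P = 1 * 1.000000 * 0.053157 = 0.0532

P(X=0) = 0.0532


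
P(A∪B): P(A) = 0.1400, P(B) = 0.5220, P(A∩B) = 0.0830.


P(A∪B) = 0.1400 + 0.5220 - 0.0830
= 0.6620 - 0.0830
= 0.5790

P(A∪B) = 0.5790


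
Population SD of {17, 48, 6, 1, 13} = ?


Mean = 17.0000
Variance = 270.8000
SD = sqrt(270.8000) = 16.4560

SD = 16.4560


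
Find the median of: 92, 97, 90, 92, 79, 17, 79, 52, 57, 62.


Sorted: 17, 52, 57, 62, 79, 79, 90, 92, 92, 97
n = 10 (even)
Middle values: 79 and 79
Median = (79+79)/2 = 79.0000

Median = 79.0000


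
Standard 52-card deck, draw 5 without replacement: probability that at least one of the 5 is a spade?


P(at least one) = 1 - P(none)
P(none) = (39/52) × (38/51) × (37/50) × (36/49) × (35/48) = 0.221534
P(at least one) = 1 - 0.221534 = 0.7785

P = 0.7785


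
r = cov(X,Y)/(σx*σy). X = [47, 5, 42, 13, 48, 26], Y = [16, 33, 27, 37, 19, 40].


Mean X = 30.1667, Mean Y = 28.6667
SD X = 16.767197, SD Y = 8.881942
Cov = -117.444444
r = -117.444444/(16.767197*8.881942) = -0.7886

r = -0.7886


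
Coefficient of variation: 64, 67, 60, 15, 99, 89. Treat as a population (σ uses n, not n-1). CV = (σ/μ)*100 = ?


Mean = 65.6667
SD = 26.6437
CV = (26.6437/65.6667)*100 = 40.5742%

CV = 40.5742%


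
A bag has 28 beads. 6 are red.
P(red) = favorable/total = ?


P = 6/28 = 0.2143

P = 0.2143


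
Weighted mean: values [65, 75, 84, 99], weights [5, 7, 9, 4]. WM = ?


Numerator = 65*5 + 75*7 + 84*9 + 99*4 = 2002
Denominator = 5 + 7 + 9 + 4 = 25
WM = 2002/25 = 80.0800

WM = 80.0800


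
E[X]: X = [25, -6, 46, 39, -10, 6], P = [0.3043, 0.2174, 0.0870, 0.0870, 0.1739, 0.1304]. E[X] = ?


E[X] = 25*0.3043 - 6*0.2174 + 46*0.0870 + 39*0.0870 - 10*0.1739 + 6*0.1304
= 7.6075 - 1.3044 + 4.0020 + 3.3930 - 1.7390 + 0.7824
= 12.7415

E[X] = 12.7415


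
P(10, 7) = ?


P(10,7) = 10!/3!
= 3628800/6
= 604800

P(10,7) = 604800


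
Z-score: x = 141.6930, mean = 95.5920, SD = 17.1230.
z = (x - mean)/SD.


z = (141.6930 - 95.5920)/17.1230
= 46.1010/17.1230
= 2.6923

z = 2.6923


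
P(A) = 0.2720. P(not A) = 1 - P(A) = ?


P(not A) = 1 - 0.2720 = 0.7280

P(not A) = 0.7280


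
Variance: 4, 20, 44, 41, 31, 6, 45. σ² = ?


Mean = 27.2857
Squared deviations: 542.2245, 53.0816, 279.3673, 188.0816, 13.7959, 453.0816, 313.7959
Sum = 1843.4286
Variance = 1843.4286/7 = 263.3469

Variance = 263.3469


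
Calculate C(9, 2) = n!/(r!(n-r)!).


C(9,2) = 9!/(2! × 7!)
= 362880/(2 × 5040)
= 36

C(9,2) = 36


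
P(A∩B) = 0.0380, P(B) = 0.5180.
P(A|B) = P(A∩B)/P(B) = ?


P(A|B) = 0.0380/0.5180 = 0.0734

P(A|B) = 0.0734


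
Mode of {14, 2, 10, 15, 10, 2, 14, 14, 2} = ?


Frequencies: 2:3, 10:2, 14:3, 15:1
Max frequency = 3
Mode = 2, 14

Mode = 2, 14


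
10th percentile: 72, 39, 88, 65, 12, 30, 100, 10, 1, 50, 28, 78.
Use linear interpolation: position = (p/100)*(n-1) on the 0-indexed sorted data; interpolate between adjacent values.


Sorted: 1, 10, 12, 28, 30, 39, 50, 65, 72, 78, 88, 100
n = 12
Index = 10/100 * 11 = 1.1000
Lower = data[1] = 10, Upper = data[2] = 12
P10 = 10 + 0.1000*(2) = 10.2000

P10 = 10.2000


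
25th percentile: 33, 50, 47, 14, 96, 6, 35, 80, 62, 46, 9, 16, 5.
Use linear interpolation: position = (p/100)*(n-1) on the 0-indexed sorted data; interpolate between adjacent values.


Sorted: 5, 6, 9, 14, 16, 33, 35, 46, 47, 50, 62, 80, 96
n = 13
Index = 25/100 * 12 = 3.0000
Lower = data[3] = 14, Upper = data[4] = 16
P25 = 14 + 0*(2) = 14.0000

P25 = 14.0000


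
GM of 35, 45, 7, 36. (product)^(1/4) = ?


Product = 35 × 45 × 7 × 36 = 396900
GM = 396900^(1/4) = 25.0998

GM = 25.0998


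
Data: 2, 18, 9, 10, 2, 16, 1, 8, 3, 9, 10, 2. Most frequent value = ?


Frequencies: 1:1, 2:3, 3:1, 8:1, 9:2, 10:2, 16:1, 18:1
Max frequency = 3
Mode = 2

Mode = 2


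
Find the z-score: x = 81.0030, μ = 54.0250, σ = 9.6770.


z = (81.0030 - 54.0250)/9.6770
= 26.9780/9.6770
= 2.7878

z = 2.7878


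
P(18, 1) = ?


P(18,1) = 18!/17!
= 6402373705728000/355687428096000
= 18

P(18,1) = 18


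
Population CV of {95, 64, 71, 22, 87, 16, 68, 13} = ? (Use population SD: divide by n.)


Mean = 54.5000
SD = 30.6227
CV = (30.6227/54.5000)*100 = 56.1884%

CV = 56.1884%


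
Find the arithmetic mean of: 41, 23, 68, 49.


Sum = 41 + 23 + 68 + 49 = 181
n = 4
Mean = 181/4 = 45.2500

Mean = 45.2500


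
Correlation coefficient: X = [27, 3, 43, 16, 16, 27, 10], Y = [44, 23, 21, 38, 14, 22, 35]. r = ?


Mean X = 20.2857, Mean Y = 28.1429
SD X = 12.232443, SD Y = 10.077253
Cov = -8.612245
r = -8.612245/(12.232443*10.077253) = -0.0699

r = -0.0699


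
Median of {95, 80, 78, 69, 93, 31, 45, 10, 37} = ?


Sorted: 10, 31, 37, 45, 69, 78, 80, 93, 95
n = 9 (odd)
Middle value = 69

Median = 69


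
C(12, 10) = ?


C(12,10) = 12!/(10! × 2!)
= 479001600/(3628800 × 2)
= 66

C(12,10) = 66


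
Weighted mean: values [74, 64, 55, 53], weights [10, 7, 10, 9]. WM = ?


Numerator = 74*10 + 64*7 + 55*10 + 53*9 = 2215
Denominator = 10 + 7 + 10 + 9 = 36
WM = 2215/36 = 61.5278

WM = 61.5278


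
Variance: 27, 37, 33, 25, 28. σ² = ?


Mean = 30.0000
Squared deviations: 9.0000, 49.0000, 9.0000, 25.0000, 4.0000
Sum = 96.0000
Variance = 96.0000/5 = 19.2000

Variance = 19.2000


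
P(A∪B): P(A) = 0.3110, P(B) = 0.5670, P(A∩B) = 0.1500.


P(A∪B) = 0.3110 + 0.5670 - 0.1500
= 0.8780 - 0.1500
= 0.7280

P(A∪B) = 0.7280


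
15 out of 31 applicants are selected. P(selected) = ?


P = 15/31 = 0.4839

P = 0.4839


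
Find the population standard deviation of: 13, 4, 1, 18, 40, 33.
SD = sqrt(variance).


Mean = 18.1667
Variance = 203.1389
SD = sqrt(203.1389) = 14.2527

SD = 14.2527


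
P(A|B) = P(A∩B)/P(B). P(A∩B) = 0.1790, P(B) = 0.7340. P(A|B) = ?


P(A|B) = 0.1790/0.7340 = 0.2439

P(A|B) = 0.2439


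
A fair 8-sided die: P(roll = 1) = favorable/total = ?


Favorable outcomes (roll = 1): 1
Total outcomes = 8
P = 1/8 = 0.1250

P = 0.1250


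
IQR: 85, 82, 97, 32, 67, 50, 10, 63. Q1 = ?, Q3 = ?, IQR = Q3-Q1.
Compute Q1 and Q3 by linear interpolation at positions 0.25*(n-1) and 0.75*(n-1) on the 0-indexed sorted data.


Sorted: 10, 32, 50, 63, 67, 82, 85, 97
Q1 (25th %ile) = 45.5000
Q3 (75th %ile) = 82.7500
IQR = 82.7500 - 45.5000 = 37.2500

IQR = 37.2500


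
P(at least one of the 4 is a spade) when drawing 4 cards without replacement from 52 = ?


P(at least one) = 1 - P(none)
P(none) = (39/52) × (38/51) × (37/50) × (36/49) = 0.303818
P(at least one) = 1 - 0.303818 = 0.6962

P = 0.6962


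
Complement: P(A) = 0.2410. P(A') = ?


P(not A) = 1 - 0.2410 = 0.7590

P(not A) = 0.7590


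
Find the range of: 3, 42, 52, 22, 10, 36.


Max = 52, Min = 3
Range = 52 - 3 = 49

Range = 49


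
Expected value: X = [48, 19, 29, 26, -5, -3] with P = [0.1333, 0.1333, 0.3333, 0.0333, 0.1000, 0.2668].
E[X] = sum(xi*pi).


E[X] = 48*0.1333 + 19*0.1333 + 29*0.3333 + 26*0.0333 - 5*0.1000 - 3*0.2668
= 6.3984 + 2.5327 + 9.6657 + 0.8658 - 0.5000 - 0.8004
= 18.1622

E[X] = 18.1622


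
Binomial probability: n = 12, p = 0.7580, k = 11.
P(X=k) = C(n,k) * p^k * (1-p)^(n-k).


C(12,11) = 12
p^11 = 0.047464
(1-p)^1 = 0.242000
P = 12 * 0.047464 * 0.242000 = 0.1378

P(X=11) = 0.1378


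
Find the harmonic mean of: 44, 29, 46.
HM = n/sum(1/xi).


Sum of reciprocals = 1/44 + 1/29 + 1/46 = 0.078949
HM = 3/0.078949 = 37.9991

HM = 37.9991


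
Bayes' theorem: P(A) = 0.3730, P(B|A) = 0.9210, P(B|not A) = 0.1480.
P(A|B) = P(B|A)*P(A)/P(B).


P(B) = P(B|A)*P(A) + P(B|A')*P(A')
= 0.9210*0.3730 + 0.1480*0.6270
= 0.343533 + 0.092796 = 0.436329
P(A|B) = 0.343533/0.436329 = 0.7873

P(A|B) = 0.7873


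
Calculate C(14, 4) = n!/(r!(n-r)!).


C(14,4) = 14!/(4! × 10!)
= 87178291200/(24 × 3628800)
= 1001

C(14,4) = 1001


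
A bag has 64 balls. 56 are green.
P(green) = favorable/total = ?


P = 56/64 = 0.8750

P = 0.8750


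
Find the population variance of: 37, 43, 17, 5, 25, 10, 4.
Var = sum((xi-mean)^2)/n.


Mean = 20.1429
Squared deviations: 284.1633, 522.4490, 9.8776, 229.3061, 23.5918, 102.8776, 260.5918
Sum = 1432.8571
Variance = 1432.8571/7 = 204.6939

Variance = 204.6939


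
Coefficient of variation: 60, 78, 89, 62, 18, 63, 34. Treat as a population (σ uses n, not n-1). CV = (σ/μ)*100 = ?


Mean = 57.7143
SD = 22.6193
CV = (22.6193/57.7143)*100 = 39.1919%

CV = 39.1919%


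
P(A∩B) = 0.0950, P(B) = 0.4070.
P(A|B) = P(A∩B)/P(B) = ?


P(A|B) = 0.0950/0.4070 = 0.2334

P(A|B) = 0.2334


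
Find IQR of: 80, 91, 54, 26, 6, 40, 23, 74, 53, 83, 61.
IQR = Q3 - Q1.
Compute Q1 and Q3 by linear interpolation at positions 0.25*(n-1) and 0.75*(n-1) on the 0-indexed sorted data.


Sorted: 6, 23, 26, 40, 53, 54, 61, 74, 80, 83, 91
Q1 (25th %ile) = 33.0000
Q3 (75th %ile) = 77.0000
IQR = 77.0000 - 33.0000 = 44.0000

IQR = 44.0000


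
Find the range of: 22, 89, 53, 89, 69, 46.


Max = 89, Min = 22
Range = 89 - 22 = 67

Range = 67


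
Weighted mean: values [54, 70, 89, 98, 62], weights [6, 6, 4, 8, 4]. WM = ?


Numerator = 54*6 + 70*6 + 89*4 + 98*8 + 62*4 = 2132
Denominator = 6 + 6 + 4 + 8 + 4 = 28
WM = 2132/28 = 76.1429

WM = 76.1429


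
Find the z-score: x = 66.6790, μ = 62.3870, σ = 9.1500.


z = (66.6790 - 62.3870)/9.1500
= 4.2920/9.1500
= 0.4691

z = 0.4691


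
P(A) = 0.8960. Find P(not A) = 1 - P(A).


P(not A) = 1 - 0.8960 = 0.1040

P(not A) = 0.1040


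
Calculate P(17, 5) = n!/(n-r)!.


P(17,5) = 17!/12!
= 355687428096000/479001600
= 742560

P(17,5) = 742560


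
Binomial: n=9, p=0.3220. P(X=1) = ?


C(9,1) = 9
p^1 = 0.322000
(1-p)^8 = 0.044652
P = 9 * 0.322000 * 0.044652 = 0.1294

P(X=1) = 0.1294


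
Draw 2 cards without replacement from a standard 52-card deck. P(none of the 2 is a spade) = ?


P(no spades) = (39/52) × (38/51)
= 0.5588

P = 0.5588


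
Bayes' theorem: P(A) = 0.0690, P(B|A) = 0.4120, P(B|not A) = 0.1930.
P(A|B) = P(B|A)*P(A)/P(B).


P(B) = P(B|A)*P(A) + P(B|A')*P(A')
= 0.4120*0.0690 + 0.1930*0.9310
= 0.028428 + 0.179683 = 0.208111
P(A|B) = 0.028428/0.208111 = 0.1366

P(A|B) = 0.1366


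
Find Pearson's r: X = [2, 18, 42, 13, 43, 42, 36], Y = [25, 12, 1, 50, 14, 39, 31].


Mean X = 28.0000, Mean Y = 24.5714
SD X = 15.501152, SD Y = 15.683086
Cov = -71.714286
r = -71.714286/(15.501152*15.683086) = -0.2950

r = -0.2950


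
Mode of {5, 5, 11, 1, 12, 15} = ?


Frequencies: 1:1, 5:2, 11:1, 12:1, 15:1
Max frequency = 2
Mode = 5

Mode = 5


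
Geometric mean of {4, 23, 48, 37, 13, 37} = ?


Product = 4 × 23 × 48 × 37 × 13 × 37 = 78591552
GM = 78591552^(1/6) = 20.6965

GM = 20.6965


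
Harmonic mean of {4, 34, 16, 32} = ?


Sum of reciprocals = 1/4 + 1/34 + 1/16 + 1/32 = 0.373162
HM = 4/0.373162 = 10.7192

HM = 10.7192


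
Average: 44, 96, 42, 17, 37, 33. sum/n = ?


Sum = 44 + 96 + 42 + 17 + 37 + 33 = 269
n = 6
Mean = 269/6 = 44.8333

Mean = 44.8333


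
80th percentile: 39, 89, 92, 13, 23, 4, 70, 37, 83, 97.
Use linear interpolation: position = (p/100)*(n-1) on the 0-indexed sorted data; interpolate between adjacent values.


Sorted: 4, 13, 23, 37, 39, 70, 83, 89, 92, 97
n = 10
Index = 80/100 * 9 = 7.2000
Lower = data[7] = 89, Upper = data[8] = 92
P80 = 89 + 0.2000*(3) = 89.6000

P80 = 89.6000


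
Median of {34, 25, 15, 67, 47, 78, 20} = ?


Sorted: 15, 20, 25, 34, 47, 67, 78
n = 7 (odd)
Middle value = 34

Median = 34


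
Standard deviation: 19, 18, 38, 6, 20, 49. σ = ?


Mean = 25.0000
Variance = 202.6667
SD = sqrt(202.6667) = 14.2361

SD = 14.2361


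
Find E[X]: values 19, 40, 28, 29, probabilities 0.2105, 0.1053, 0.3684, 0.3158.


E[X] = 19*0.2105 + 40*0.1053 + 28*0.3684 + 29*0.3158
= 3.9995 + 4.2120 + 10.3152 + 9.1582
= 27.6849

E[X] = 27.6849


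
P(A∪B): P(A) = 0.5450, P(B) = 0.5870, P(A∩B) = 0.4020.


P(A∪B) = 0.5450 + 0.5870 - 0.4020
= 1.1320 - 0.4020
= 0.7300

P(A∪B) = 0.7300


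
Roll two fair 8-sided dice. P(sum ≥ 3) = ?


Total outcomes = 8×8 = 64
Favorable (sum ≥ 3): 63
P = 63/64 = 0.9844

P = 0.9844


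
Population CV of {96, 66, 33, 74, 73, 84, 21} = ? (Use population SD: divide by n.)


Mean = 63.8571
SD = 25.1250
CV = (25.1250/63.8571)*100 = 39.3456%

CV = 39.3456%


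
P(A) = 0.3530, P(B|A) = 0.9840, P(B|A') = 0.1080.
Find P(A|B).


P(B) = P(B|A)*P(A) + P(B|A')*P(A')
= 0.9840*0.3530 + 0.1080*0.6470
= 0.347352 + 0.069876 = 0.417228
P(A|B) = 0.347352/0.417228 = 0.8325

P(A|B) = 0.8325


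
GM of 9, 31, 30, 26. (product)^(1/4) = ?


Product = 9 × 31 × 30 × 26 = 217620
GM = 217620^(1/4) = 21.5986

GM = 21.5986


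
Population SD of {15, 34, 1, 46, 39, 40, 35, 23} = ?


Mean = 29.1250
Variance = 198.3594
SD = sqrt(198.3594) = 14.0840

SD = 14.0840


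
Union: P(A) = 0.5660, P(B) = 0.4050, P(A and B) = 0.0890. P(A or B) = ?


P(A∪B) = 0.5660 + 0.4050 - 0.0890
= 0.9710 - 0.0890
= 0.8820

P(A∪B) = 0.8820


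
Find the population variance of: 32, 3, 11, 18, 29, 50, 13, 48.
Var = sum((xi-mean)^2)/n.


Mean = 25.5000
Squared deviations: 42.2500, 506.2500, 210.2500, 56.2500, 12.2500, 600.2500, 156.2500, 506.2500
Sum = 2090.0000
Variance = 2090.0000/8 = 261.2500

Variance = 261.2500


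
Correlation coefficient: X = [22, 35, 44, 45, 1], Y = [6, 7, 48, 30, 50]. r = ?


Mean X = 29.4000, Mean Y = 28.2000
SD X = 16.426807, SD Y = 19.041008
Cov = -51.280000
r = -51.280000/(16.426807*19.041008) = -0.1639

r = -0.1639


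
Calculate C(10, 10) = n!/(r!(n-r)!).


C(10,10) = 10!/(10! × 0!)
= 3628800/(3628800 × 1)
= 1

C(10,10) = 1


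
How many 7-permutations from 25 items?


P(25,7) = 25!/18!
= 15511210043330985984000000/6402373705728000
= 2422728000

P(25,7) = 2422728000


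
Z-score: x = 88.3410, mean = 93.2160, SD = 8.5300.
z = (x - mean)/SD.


z = (88.3410 - 93.2160)/8.5300
= -4.8750/8.5300
= -0.5715

z = -0.5715


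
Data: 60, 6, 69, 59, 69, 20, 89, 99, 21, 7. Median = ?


Sorted: 6, 7, 20, 21, 59, 60, 69, 69, 89, 99
n = 10 (even)
Middle values: 59 and 60
Median = (59+60)/2 = 59.5000

Median = 59.5000


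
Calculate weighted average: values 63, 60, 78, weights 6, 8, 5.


Numerator = 63*6 + 60*8 + 78*5 = 1248
Denominator = 6 + 8 + 5 = 19
WM = 1248/19 = 65.6842

WM = 65.6842


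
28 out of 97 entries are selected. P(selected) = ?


P = 28/97 = 0.2887

P = 0.2887


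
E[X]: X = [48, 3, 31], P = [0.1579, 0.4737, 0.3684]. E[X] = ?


E[X] = 48*0.1579 + 3*0.4737 + 31*0.3684
= 7.5792 + 1.4211 + 11.4204
= 20.4207

E[X] = 20.4207


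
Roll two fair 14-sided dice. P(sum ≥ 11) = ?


Total outcomes = 14×14 = 196
Favorable (sum ≥ 11): 151
P = 151/196 = 0.7704

P = 0.7704


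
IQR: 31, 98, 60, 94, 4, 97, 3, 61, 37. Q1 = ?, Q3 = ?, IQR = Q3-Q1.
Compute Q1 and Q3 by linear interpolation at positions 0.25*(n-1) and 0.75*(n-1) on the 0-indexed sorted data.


Sorted: 3, 4, 31, 37, 60, 61, 94, 97, 98
Q1 (25th %ile) = 31.0000
Q3 (75th %ile) = 94.0000
IQR = 94.0000 - 31.0000 = 63.0000

IQR = 63.0000


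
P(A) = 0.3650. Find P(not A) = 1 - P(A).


P(not A) = 1 - 0.3650 = 0.6350

P(not A) = 0.6350


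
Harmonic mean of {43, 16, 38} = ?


Sum of reciprocals = 1/43 + 1/16 + 1/38 = 0.112072
HM = 3/0.112072 = 26.7686

HM = 26.7686


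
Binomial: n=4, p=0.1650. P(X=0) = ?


C(4,0) = 1
p^0 = 1.000000
(1-p)^4 = 0.486123
P = 1 * 1.000000 * 0.486123 = 0.4861

P(X=0) = 0.4861


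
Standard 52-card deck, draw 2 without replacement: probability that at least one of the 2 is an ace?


P(at least one) = 1 - P(none)
P(none) = (48/52) × (47/51) = 0.850679
P(at least one) = 1 - 0.850679 = 0.1493

P = 0.1493


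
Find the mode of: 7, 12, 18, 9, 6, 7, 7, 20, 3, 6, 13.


Frequencies: 3:1, 6:2, 7:3, 9:1, 12:1, 13:1, 18:1, 20:1
Max frequency = 3
Mode = 7

Mode = 7


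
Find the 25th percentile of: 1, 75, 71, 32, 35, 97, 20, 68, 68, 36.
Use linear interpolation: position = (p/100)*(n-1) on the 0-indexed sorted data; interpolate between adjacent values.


Sorted: 1, 20, 32, 35, 36, 68, 68, 71, 75, 97
n = 10
Index = 25/100 * 9 = 2.2500
Lower = data[2] = 32, Upper = data[3] = 35
P25 = 32 + 0.2500*(3) = 32.7500

P25 = 32.7500


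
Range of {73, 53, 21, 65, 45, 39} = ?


Max = 73, Min = 21
Range = 73 - 21 = 52

Range = 52


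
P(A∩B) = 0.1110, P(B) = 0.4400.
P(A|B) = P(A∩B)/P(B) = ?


P(A|B) = 0.1110/0.4400 = 0.2523

P(A|B) = 0.2523


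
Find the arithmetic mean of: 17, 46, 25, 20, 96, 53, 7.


Sum = 17 + 46 + 25 + 20 + 96 + 53 + 7 = 264
n = 7
Mean = 264/7 = 37.7143

Mean = 37.7143


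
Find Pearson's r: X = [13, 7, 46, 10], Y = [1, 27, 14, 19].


Mean X = 19.0000, Mean Y = 15.2500
SD X = 15.732133, SD Y = 9.443913
Cov = -30.750000
r = -30.750000/(15.732133*9.443913) = -0.2070

r = -0.2070


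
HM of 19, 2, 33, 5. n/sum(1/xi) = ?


Sum of reciprocals = 1/19 + 1/2 + 1/33 + 1/5 = 0.782935
HM = 4/0.782935 = 5.1090

HM = 5.1090


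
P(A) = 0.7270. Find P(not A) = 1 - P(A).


P(not A) = 1 - 0.7270 = 0.2730

P(not A) = 0.2730


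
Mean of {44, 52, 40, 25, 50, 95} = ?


Sum = 44 + 52 + 40 + 25 + 50 + 95 = 306
n = 6
Mean = 306/6 = 51.0000

Mean = 51.0000


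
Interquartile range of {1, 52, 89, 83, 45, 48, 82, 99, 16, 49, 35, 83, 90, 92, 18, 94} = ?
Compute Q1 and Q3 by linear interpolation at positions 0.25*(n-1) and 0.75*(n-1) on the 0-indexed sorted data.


Sorted: 1, 16, 18, 35, 45, 48, 49, 52, 82, 83, 83, 89, 90, 92, 94, 99
Q1 (25th %ile) = 42.5000
Q3 (75th %ile) = 89.2500
IQR = 89.2500 - 42.5000 = 46.7500

IQR = 46.7500


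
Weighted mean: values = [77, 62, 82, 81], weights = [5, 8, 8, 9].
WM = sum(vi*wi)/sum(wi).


Numerator = 77*5 + 62*8 + 82*8 + 81*9 = 2266
Denominator = 5 + 8 + 8 + 9 = 30
WM = 2266/30 = 75.5333

WM = 75.5333


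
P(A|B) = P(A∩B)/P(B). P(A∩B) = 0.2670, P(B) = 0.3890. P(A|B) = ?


P(A|B) = 0.2670/0.3890 = 0.6864

P(A|B) = 0.6864


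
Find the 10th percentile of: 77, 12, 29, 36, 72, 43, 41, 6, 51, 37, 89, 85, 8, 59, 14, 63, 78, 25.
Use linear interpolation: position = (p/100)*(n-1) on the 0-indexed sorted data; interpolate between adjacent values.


Sorted: 6, 8, 12, 14, 25, 29, 36, 37, 41, 43, 51, 59, 63, 72, 77, 78, 85, 89
n = 18
Index = 10/100 * 17 = 1.7000
Lower = data[1] = 8, Upper = data[2] = 12
P10 = 8 + 0.7000*(4) = 10.8000

P10 = 10.8000


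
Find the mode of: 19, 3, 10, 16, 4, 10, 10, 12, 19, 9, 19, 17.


Frequencies: 3:1, 4:1, 9:1, 10:3, 12:1, 16:1, 17:1, 19:3
Max frequency = 3
Mode = 10, 19

Mode = 10, 19


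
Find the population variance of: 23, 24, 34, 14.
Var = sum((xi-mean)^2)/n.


Mean = 23.7500
Squared deviations: 0.5625, 0.0625, 105.0625, 95.0625
Sum = 200.7500
Variance = 200.7500/4 = 50.1875

Variance = 50.1875


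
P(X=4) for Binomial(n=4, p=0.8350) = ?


C(4,4) = 1
p^4 = 0.486123
(1-p)^0 = 1.000000
P = 1 * 0.486123 * 1.000000 = 0.4861

P(X=4) = 0.4861


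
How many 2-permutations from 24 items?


P(24,2) = 24!/22!
= 620448401733239439360000/1124000727777607680000
= 552

P(24,2) = 552


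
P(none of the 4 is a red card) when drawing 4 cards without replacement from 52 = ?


P(no red cards) = (26/52) × (25/51) × (24/50) × (23/49)
= 0.0552

P = 0.0552


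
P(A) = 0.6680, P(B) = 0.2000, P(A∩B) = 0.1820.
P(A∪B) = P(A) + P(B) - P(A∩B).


P(A∪B) = 0.6680 + 0.2000 - 0.1820
= 0.8680 - 0.1820
= 0.6860

P(A∪B) = 0.6860


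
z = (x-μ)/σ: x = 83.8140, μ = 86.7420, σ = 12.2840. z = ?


z = (83.8140 - 86.7420)/12.2840
= -2.9280/12.2840
= -0.2384

z = -0.2384


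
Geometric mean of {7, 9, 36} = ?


Product = 7 × 9 × 36 = 2268
GM = 2268^(1/3) = 13.1386

GM = 13.1386


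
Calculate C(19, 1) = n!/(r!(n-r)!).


C(19,1) = 19!/(1! × 18!)
= 121645100408832000/(1 × 6402373705728000)
= 19

C(19,1) = 19


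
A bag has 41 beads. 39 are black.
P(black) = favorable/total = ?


P = 39/41 = 0.9512

P = 0.9512


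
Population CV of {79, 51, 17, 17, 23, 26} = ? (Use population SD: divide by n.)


Mean = 35.5000
SD = 22.5961
CV = (22.5961/35.5000)*100 = 63.6510%

CV = 63.6510%


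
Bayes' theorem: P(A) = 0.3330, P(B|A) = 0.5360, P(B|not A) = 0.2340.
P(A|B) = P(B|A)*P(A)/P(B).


P(B) = P(B|A)*P(A) + P(B|A')*P(A')
= 0.5360*0.3330 + 0.2340*0.6670
= 0.178488 + 0.156078 = 0.334566
P(A|B) = 0.178488/0.334566 = 0.5335

P(A|B) = 0.5335


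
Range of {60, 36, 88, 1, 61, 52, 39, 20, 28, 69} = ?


Max = 88, Min = 1
Range = 88 - 1 = 87

Range = 87


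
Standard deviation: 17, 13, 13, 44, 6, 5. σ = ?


Mean = 16.3333
Variance = 170.5556
SD = sqrt(170.5556) = 13.0597

SD = 13.0597


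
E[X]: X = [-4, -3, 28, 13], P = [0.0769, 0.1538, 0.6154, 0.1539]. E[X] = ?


E[X] = -4*0.0769 - 3*0.1538 + 28*0.6154 + 13*0.1539
= -0.3076 - 0.4614 + 17.2312 + 2.0007
= 18.4629

E[X] = 18.4629


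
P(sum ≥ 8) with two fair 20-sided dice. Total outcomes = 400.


Total outcomes = 20×20 = 400
Favorable (sum ≥ 8): 379
P = 379/400 = 0.9475

P = 0.9475


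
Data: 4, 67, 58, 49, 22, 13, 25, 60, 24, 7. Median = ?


Sorted: 4, 7, 13, 22, 24, 25, 49, 58, 60, 67
n = 10 (even)
Middle values: 24 and 25
Median = (24+25)/2 = 24.5000

Median = 24.5000


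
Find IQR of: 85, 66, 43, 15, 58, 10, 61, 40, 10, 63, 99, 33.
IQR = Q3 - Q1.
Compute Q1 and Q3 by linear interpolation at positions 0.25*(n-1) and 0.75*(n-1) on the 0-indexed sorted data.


Sorted: 10, 10, 15, 33, 40, 43, 58, 61, 63, 66, 85, 99
Q1 (25th %ile) = 28.5000
Q3 (75th %ile) = 63.7500
IQR = 63.7500 - 28.5000 = 35.2500

IQR = 35.2500


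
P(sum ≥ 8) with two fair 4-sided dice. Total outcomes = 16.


Total outcomes = 4×4 = 16
Favorable (sum ≥ 8): 1
P = 1/16 = 0.0625

P = 0.0625


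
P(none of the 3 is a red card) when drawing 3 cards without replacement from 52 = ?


P(no red cards) = (26/52) × (25/51) × (24/50)
= 0.1176

P = 0.1176


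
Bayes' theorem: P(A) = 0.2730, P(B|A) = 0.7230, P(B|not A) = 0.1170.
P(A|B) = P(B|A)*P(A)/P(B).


P(B) = P(B|A)*P(A) + P(B|A')*P(A')
= 0.7230*0.2730 + 0.1170*0.7270
= 0.197379 + 0.085059 = 0.282438
P(A|B) = 0.197379/0.282438 = 0.6988

P(A|B) = 0.6988


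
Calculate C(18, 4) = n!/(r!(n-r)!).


C(18,4) = 18!/(4! × 14!)
= 6402373705728000/(24 × 87178291200)
= 3060

C(18,4) = 3060


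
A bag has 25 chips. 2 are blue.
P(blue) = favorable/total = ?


P = 2/25 = 0.0800

P = 0.0800


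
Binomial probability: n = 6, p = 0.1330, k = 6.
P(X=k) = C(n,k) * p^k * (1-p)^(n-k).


C(6,6) = 1
p^6 = 5.534901e-06
(1-p)^0 = 1.000000
P = 1 * 5.534901e-06 * 1.000000 = 5.5349e-06

P(X=6) = 5.5349e-06


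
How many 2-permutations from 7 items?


P(7,2) = 7!/5!
= 5040/120
= 42

P(7,2) = 42


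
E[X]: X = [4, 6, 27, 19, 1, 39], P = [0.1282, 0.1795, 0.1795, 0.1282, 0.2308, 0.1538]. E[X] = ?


E[X] = 4*0.1282 + 6*0.1795 + 27*0.1795 + 19*0.1282 + 1*0.2308 + 39*0.1538
= 0.5128 + 1.0770 + 4.8465 + 2.4358 + 0.2308 + 5.9982
= 15.1011

E[X] = 15.1011


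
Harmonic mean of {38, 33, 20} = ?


Sum of reciprocals = 1/38 + 1/33 + 1/20 = 0.106619
HM = 3/0.106619 = 28.1376

HM = 28.1376


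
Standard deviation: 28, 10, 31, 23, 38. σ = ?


Mean = 26.0000
Variance = 87.6000
SD = sqrt(87.6000) = 9.3595

SD = 9.3595


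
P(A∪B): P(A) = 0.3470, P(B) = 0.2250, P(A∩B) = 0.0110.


P(A∪B) = 0.3470 + 0.2250 - 0.0110
= 0.5720 - 0.0110
= 0.5610

P(A∪B) = 0.5610


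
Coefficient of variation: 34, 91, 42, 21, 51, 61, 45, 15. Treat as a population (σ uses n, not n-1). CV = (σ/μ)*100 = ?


Mean = 45.0000
SD = 22.3998
CV = (22.3998/45.0000)*100 = 49.7773%

CV = 49.7773%


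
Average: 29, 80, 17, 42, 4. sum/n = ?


Sum = 29 + 80 + 17 + 42 + 4 = 172
n = 5
Mean = 172/5 = 34.4000

Mean = 34.4000


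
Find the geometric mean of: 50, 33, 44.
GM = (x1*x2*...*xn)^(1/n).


Product = 50 × 33 × 44 = 72600
GM = 72600^(1/3) = 41.7169

GM = 41.7169


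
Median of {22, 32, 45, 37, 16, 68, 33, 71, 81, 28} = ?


Sorted: 16, 22, 28, 32, 33, 37, 45, 68, 71, 81
n = 10 (even)
Middle values: 33 and 37
Median = (33+37)/2 = 35.0000

Median = 35.0000


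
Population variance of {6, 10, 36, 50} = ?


Mean = 25.5000
Squared deviations: 380.2500, 240.2500, 110.2500, 600.2500
Sum = 1331.0000
Variance = 1331.0000/4 = 332.7500

Variance = 332.7500


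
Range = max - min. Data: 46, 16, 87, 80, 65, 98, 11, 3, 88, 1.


Max = 98, Min = 1
Range = 98 - 1 = 97

Range = 97
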